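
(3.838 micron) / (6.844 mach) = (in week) 2.723e-15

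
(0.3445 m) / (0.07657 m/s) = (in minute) 0.07499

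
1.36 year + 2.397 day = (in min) 7.183e+05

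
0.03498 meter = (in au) 2.338e-13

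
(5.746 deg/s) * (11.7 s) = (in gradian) 74.7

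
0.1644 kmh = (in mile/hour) 0.1022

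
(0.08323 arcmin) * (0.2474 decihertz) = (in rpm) 5.72e-06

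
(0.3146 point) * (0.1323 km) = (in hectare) 1.468e-06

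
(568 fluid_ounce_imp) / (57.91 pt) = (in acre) 0.0001952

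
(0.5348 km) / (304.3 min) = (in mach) 8.602e-05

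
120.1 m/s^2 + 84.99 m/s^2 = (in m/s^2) 205.1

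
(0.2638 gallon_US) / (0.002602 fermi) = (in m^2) 3.838e+14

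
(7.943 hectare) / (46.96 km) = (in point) 4795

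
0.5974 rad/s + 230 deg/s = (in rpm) 44.04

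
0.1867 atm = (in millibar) 189.2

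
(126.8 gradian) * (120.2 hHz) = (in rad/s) 2.394e+04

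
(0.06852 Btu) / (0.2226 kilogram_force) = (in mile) 0.02058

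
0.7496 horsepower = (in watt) 559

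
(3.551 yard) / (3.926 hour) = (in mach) 6.747e-07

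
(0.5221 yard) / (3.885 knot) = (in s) 0.2389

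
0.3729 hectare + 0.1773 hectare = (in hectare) 0.5502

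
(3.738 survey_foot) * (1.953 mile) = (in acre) 0.8849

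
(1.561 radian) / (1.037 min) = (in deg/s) 1.437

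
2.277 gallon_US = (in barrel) 0.05421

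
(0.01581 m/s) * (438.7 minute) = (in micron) 4.162e+08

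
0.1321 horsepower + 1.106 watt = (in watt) 99.61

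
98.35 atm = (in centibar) 9965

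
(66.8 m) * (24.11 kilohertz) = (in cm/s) 1.611e+08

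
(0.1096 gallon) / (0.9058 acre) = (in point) 0.0003208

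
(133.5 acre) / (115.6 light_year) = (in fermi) 494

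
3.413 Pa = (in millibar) 0.03413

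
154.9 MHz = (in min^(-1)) 9.294e+09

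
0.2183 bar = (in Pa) 2.183e+04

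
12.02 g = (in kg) 0.01202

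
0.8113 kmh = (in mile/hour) 0.5041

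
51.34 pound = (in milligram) 2.329e+07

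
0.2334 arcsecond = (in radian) 1.132e-06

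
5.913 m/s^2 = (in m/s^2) 5.913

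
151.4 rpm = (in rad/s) 15.85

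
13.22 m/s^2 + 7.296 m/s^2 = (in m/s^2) 20.52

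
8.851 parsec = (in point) 7.742e+20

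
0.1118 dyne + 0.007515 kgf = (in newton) 0.0737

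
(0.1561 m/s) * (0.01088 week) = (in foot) 3370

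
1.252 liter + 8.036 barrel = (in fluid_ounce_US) 4.324e+04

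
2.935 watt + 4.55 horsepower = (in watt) 3396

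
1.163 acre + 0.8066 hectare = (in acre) 3.156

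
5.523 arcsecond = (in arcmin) 0.09205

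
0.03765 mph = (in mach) 4.943e-05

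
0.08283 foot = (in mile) 1.569e-05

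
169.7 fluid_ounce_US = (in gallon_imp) 1.104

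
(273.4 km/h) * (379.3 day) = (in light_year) 2.631e-07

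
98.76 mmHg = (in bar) 0.1317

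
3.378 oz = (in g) 95.76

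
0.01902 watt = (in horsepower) 2.551e-05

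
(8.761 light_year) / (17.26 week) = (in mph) 1.776e+10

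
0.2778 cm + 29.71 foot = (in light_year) 9.575e-16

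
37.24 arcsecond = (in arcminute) 0.6207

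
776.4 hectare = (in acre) 1919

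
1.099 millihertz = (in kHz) 1.099e-06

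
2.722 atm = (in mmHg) 2069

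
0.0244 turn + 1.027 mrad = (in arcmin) 530.6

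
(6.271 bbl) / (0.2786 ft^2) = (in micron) 3.852e+07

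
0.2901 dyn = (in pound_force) 6.522e-07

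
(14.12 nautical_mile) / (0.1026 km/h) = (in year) 0.0291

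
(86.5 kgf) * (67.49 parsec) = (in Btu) 1.674e+18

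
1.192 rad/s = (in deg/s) 68.3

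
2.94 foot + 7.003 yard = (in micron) 7.3e+06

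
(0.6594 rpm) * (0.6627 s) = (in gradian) 2.913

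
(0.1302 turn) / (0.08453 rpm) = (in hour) 0.02567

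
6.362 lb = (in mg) 2.886e+06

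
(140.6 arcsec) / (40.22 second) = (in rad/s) 1.695e-05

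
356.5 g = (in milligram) 3.565e+05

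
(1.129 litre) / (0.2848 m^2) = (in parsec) 1.285e-19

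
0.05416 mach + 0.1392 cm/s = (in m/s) 18.44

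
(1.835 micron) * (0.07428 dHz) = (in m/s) 1.363e-08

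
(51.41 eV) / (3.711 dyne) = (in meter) 2.22e-13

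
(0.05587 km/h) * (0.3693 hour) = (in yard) 22.56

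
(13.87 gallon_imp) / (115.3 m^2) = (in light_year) 5.78e-20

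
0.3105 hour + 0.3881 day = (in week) 0.05729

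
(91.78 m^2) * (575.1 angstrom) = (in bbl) 3.32e-05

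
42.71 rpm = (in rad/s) 4.473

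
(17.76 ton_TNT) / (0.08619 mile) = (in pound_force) 1.204e+08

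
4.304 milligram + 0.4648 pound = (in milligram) 2.108e+05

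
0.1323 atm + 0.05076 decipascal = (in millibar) 134.1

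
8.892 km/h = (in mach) 0.007254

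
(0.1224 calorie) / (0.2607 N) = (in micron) 1.964e+06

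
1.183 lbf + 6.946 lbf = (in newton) 36.16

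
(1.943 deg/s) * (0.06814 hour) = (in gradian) 529.6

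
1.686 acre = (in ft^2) 7.344e+04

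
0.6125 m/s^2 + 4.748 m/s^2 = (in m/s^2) 5.361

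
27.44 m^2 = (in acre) 0.006781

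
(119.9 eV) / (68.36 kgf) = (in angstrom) 2.866e-10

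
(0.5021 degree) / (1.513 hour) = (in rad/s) 1.609e-06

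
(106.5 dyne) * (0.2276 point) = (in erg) 0.8551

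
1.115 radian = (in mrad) 1115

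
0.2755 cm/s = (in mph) 0.006163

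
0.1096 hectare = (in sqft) 1.18e+04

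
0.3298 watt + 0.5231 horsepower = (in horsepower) 0.5235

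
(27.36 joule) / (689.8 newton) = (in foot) 0.1301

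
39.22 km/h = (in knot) 21.18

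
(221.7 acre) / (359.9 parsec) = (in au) 5.4e-25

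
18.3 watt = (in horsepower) 0.02454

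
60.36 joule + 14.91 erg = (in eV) 3.767e+20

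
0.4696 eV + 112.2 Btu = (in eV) 7.389e+23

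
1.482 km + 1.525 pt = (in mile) 0.9209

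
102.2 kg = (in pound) 225.3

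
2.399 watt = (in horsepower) 0.003217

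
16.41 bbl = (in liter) 2609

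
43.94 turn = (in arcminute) 9.491e+05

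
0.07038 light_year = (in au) 4451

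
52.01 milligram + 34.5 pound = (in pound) 34.5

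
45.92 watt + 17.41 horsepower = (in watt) 1.303e+04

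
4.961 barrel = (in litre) 788.7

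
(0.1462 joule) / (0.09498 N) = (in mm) 1539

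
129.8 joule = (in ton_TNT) 3.102e-08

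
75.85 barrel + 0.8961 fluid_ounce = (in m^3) 12.06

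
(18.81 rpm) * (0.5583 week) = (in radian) 6.651e+05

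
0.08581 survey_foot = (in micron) 2.615e+04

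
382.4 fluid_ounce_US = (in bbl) 0.07113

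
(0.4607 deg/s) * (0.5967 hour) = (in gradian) 1100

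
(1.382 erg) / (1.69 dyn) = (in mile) 5.081e-06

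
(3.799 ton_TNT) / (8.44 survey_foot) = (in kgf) 6.301e+08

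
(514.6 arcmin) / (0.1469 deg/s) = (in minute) 0.9731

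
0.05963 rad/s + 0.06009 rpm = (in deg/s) 3.777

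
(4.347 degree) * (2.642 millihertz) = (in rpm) 0.001914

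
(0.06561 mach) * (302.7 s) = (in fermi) 6.762e+18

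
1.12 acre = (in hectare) 0.4532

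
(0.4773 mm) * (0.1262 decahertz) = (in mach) 1.769e-06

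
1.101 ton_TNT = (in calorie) 1.101e+09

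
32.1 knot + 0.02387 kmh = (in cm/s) 1652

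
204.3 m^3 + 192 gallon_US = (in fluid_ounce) 6.933e+06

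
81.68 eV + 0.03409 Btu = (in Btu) 0.03409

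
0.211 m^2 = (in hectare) 2.11e-05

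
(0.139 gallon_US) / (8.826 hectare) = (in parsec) 1.932e-25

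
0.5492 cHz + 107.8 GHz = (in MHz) 1.078e+05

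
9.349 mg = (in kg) 9.349e-06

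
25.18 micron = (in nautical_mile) 1.36e-08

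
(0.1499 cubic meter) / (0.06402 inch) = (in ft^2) 992.3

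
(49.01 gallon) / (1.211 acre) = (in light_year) 4.001e-21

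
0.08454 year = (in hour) 740.6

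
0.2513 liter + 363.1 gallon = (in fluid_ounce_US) 4.649e+04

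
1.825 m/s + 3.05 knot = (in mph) 7.592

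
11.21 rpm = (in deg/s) 67.26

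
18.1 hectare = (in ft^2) 1.948e+06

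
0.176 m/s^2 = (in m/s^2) 0.176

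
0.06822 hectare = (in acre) 0.1686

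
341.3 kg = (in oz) 1.204e+04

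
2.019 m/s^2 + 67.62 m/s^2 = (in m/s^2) 69.64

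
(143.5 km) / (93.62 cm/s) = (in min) 2555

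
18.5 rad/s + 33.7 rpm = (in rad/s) 22.03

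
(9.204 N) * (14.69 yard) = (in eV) 7.717e+20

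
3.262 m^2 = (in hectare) 0.0003262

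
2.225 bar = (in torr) 1669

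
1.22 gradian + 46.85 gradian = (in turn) 0.1202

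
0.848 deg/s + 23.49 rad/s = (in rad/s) 23.5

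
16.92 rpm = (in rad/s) 1.772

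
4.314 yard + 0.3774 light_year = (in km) 3.57e+12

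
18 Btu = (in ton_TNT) 4.539e-06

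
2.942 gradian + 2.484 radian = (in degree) 145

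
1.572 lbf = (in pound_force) 1.572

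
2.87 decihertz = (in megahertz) 2.87e-07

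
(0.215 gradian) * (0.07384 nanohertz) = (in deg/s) 1.429e-11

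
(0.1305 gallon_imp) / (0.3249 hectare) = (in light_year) 1.93e-23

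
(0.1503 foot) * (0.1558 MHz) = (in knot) 1.387e+04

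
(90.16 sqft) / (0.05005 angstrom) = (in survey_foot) 5.491e+12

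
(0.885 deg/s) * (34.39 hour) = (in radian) 1912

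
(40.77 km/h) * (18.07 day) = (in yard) 1.934e+07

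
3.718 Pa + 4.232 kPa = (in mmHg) 31.77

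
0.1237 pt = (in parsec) 1.414e-21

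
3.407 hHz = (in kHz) 0.3407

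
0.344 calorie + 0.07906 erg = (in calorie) 0.344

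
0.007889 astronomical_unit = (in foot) 3.872e+09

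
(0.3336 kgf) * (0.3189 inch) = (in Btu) 2.512e-05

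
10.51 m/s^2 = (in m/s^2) 10.51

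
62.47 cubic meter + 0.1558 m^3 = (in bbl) 393.9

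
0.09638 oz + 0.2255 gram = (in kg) 0.002958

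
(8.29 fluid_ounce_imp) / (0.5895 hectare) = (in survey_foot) 1.311e-07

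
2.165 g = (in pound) 0.004773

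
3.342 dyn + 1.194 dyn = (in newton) 4.536e-05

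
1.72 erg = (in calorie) 4.111e-08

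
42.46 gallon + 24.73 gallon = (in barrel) 1.6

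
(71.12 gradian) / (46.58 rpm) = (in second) 0.229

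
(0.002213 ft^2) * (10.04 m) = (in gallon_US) 0.5453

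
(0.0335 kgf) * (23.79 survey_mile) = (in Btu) 11.92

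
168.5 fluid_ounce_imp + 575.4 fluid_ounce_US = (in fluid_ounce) 737.3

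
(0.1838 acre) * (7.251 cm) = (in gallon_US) 1.425e+04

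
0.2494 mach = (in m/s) 84.92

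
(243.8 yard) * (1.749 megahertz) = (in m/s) 3.899e+08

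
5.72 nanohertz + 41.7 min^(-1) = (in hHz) 0.00695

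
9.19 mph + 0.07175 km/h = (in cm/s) 412.8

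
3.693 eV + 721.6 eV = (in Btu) 1.101e-19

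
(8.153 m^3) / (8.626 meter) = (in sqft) 10.17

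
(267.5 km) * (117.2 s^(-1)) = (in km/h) 1.129e+08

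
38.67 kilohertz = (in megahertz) 0.03867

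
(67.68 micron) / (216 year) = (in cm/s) 9.936e-13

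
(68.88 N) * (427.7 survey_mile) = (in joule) 4.741e+07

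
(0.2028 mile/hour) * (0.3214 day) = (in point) 7.136e+06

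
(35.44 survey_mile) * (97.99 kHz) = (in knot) 1.086e+10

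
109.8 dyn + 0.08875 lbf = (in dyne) 3.959e+04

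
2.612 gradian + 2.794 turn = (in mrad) 1.76e+04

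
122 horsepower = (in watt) 9.098e+04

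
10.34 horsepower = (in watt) 7711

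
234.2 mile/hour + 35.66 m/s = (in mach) 0.4122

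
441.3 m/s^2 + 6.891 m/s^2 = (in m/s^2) 448.2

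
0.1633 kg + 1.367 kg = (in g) 1530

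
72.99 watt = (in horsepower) 0.09788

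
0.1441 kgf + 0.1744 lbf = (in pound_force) 0.4921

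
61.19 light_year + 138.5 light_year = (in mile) 1.174e+15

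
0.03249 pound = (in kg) 0.01474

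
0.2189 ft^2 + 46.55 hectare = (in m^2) 4.655e+05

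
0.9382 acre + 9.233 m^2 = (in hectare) 0.3806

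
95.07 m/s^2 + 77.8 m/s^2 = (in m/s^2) 172.9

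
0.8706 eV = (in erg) 1.395e-12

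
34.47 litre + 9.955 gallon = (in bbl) 0.4538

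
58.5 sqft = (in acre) 0.001343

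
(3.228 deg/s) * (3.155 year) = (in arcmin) 1.927e+10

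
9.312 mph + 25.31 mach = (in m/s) 8622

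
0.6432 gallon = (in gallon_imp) 0.5356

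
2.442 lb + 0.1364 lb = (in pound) 2.578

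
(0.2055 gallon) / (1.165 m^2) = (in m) 0.0006677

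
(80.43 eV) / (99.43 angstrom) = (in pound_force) 2.914e-10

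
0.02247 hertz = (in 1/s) 0.02247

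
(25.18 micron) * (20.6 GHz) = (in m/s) 5.187e+05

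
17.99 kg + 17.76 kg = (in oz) 1261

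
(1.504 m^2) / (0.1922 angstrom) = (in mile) 4.862e+07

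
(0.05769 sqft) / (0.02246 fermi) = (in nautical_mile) 1.288e+11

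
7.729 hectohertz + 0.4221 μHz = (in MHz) 0.0007729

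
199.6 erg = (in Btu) 1.892e-08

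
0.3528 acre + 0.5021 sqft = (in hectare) 0.1428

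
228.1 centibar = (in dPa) 2.281e+06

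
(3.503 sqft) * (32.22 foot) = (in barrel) 20.1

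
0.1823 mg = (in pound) 4.019e-07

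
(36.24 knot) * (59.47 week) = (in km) 6.706e+05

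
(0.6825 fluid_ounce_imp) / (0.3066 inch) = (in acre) 6.153e-07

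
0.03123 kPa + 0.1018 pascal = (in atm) 0.0003092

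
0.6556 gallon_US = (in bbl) 0.01561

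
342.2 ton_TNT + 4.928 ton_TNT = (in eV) 9.065e+30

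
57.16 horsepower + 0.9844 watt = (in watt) 4.263e+04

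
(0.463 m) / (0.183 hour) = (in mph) 0.001572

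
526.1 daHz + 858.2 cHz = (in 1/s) 5270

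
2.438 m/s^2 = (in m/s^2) 2.438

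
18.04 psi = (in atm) 1.228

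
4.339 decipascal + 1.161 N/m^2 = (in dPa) 15.95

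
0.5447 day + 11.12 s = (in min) 784.6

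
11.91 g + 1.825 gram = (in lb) 0.03028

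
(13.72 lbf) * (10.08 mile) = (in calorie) 2.366e+05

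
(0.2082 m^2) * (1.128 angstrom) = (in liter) 2.348e-08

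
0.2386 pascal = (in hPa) 0.002386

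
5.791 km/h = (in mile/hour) 3.598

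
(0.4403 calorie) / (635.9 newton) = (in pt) 8.212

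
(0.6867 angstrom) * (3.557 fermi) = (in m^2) 2.443e-25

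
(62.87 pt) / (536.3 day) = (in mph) 1.071e-09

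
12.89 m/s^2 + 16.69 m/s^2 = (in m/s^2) 29.58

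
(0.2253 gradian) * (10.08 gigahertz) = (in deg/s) 2.044e+09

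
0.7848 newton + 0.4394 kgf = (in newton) 5.094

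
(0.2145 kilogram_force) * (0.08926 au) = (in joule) 2.809e+10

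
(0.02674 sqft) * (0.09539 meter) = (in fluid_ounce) 8.013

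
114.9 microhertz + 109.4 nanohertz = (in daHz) 1.15e-05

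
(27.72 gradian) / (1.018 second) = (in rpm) 4.084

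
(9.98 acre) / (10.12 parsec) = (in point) 3.666e-10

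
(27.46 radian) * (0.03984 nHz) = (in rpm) 1.045e-08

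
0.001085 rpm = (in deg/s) 0.00651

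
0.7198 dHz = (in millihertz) 71.98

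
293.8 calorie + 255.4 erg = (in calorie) 293.8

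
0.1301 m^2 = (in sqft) 1.4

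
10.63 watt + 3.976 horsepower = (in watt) 2976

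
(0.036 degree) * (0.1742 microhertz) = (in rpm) 1.045e-09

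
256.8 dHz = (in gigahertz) 2.568e-08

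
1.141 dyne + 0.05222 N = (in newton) 0.05223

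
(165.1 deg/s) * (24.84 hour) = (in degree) 1.476e+07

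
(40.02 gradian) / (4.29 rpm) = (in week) 2.314e-06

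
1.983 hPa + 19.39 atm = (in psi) 285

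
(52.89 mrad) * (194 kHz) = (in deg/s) 5.879e+05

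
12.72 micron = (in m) 1.272e-05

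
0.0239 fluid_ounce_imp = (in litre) 0.0006791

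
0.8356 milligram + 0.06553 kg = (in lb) 0.1445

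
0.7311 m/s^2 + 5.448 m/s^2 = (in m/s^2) 6.179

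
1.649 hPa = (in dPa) 1649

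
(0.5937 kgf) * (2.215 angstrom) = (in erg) 0.0129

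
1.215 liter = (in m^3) 0.001215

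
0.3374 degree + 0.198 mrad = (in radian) 0.006087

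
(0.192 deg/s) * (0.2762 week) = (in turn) 89.09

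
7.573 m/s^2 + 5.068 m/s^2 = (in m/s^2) 12.64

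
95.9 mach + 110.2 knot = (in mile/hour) 7.317e+04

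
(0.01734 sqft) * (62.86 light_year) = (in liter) 9.58e+17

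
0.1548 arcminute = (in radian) 4.503e-05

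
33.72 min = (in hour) 0.562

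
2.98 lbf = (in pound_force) 2.98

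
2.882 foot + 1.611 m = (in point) 7057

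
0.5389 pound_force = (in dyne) 2.397e+05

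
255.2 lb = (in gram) 1.158e+05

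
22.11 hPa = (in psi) 0.3207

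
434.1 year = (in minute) 2.282e+08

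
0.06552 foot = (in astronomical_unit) 1.335e-13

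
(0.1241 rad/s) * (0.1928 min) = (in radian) 1.436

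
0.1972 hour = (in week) 0.001174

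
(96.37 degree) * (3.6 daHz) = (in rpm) 578.2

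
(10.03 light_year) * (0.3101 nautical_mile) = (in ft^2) 5.866e+20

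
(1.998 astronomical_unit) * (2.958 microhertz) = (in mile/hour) 1.978e+06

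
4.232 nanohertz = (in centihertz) 4.232e-07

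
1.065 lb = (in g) 483.1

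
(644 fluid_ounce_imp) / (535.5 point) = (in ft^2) 1.043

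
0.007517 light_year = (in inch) 2.8e+15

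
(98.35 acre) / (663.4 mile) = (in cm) 37.28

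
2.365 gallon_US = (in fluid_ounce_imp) 315.1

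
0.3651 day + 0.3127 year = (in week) 16.36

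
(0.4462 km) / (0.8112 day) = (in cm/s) 0.6366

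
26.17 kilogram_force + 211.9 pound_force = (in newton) 1199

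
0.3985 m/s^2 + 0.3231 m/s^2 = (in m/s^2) 0.7216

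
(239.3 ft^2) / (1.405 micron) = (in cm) 1.582e+09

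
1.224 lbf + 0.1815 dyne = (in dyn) 5.445e+05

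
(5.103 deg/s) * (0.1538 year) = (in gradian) 2.75e+07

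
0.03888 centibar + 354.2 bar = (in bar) 354.2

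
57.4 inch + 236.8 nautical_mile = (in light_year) 4.636e-11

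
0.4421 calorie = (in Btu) 0.001753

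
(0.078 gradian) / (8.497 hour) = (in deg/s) 2.295e-06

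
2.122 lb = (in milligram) 9.625e+05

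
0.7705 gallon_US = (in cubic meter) 0.002917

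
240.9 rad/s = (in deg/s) 1.38e+04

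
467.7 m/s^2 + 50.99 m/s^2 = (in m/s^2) 518.7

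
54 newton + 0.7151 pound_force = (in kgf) 5.831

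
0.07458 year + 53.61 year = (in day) 1.959e+04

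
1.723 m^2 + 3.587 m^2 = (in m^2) 5.31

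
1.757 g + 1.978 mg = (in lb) 0.003878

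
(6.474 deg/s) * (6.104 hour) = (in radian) 2483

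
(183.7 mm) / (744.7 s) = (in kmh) 0.000888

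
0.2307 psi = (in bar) 0.01591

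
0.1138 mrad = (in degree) 0.00652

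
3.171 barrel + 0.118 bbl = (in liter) 522.9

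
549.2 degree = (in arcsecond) 1.977e+06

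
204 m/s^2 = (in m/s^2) 204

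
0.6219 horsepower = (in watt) 463.8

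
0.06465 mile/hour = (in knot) 0.05618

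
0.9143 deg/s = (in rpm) 0.1524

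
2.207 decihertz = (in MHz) 2.207e-07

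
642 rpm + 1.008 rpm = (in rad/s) 67.34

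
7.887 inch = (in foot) 0.6573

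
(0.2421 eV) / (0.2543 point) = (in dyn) 4.324e-11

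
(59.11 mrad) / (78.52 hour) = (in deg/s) 1.198e-05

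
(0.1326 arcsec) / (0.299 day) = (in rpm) 2.376e-10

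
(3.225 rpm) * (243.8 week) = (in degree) 2.853e+09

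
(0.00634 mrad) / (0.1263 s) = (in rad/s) 5.02e-05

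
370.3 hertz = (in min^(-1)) 2.222e+04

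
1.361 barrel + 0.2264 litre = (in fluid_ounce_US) 7324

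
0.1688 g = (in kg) 0.0001688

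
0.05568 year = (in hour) 487.8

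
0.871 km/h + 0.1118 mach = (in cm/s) 3831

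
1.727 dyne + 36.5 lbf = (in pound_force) 36.5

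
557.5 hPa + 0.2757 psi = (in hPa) 576.5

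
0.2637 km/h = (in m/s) 0.07325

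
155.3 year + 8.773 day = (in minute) 8.164e+07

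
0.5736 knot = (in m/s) 0.2951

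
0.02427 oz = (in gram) 0.688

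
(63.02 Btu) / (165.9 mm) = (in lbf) 9.01e+04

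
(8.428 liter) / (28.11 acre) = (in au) 4.952e-19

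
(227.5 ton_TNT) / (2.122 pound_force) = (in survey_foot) 3.308e+11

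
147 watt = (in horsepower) 0.1971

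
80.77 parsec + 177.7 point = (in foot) 8.177e+18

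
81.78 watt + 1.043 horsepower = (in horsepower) 1.153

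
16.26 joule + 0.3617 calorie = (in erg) 1.777e+08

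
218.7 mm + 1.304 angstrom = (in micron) 2.187e+05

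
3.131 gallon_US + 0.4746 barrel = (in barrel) 0.5491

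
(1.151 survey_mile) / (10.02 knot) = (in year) 1.139e-05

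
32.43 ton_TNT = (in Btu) 1.286e+08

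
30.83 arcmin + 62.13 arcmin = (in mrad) 27.04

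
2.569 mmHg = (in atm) 0.00338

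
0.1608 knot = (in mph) 0.185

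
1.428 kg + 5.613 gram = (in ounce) 50.57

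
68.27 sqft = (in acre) 0.001567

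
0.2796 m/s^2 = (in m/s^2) 0.2796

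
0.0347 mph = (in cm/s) 1.551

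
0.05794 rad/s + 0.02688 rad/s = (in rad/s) 0.08482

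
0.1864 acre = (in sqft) 8120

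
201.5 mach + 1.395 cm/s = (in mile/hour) 1.535e+05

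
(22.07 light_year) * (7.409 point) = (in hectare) 5.457e+10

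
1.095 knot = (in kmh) 2.028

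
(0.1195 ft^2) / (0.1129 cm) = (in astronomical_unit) 6.573e-11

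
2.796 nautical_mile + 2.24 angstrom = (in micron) 5.178e+09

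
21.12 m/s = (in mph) 47.24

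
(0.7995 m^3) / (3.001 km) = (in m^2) 0.0002664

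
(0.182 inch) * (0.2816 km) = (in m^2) 1.302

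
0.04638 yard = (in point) 120.2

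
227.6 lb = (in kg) 103.2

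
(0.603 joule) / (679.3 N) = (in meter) 0.0008877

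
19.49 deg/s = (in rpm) 3.248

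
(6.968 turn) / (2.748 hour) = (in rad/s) 0.004426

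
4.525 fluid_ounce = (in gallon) 0.03535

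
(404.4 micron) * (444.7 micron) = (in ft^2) 1.936e-06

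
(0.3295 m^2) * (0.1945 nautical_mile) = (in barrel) 746.5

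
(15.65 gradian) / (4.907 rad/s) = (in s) 0.0501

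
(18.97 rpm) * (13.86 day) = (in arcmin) 8.178e+09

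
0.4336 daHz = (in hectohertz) 0.04336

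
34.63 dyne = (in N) 0.0003463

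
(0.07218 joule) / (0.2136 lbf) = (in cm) 7.597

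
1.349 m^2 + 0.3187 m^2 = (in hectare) 0.0001668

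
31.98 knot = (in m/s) 16.45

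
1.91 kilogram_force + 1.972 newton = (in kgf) 2.111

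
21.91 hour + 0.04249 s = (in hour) 21.91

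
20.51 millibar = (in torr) 15.38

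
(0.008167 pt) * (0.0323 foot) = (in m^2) 2.836e-08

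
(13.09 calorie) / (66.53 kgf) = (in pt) 238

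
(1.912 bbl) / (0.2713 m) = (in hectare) 0.000112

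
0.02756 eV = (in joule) 4.416e-21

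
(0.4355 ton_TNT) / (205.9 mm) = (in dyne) 8.85e+14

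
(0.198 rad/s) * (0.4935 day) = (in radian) 8442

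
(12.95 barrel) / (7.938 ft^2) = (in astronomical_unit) 1.866e-11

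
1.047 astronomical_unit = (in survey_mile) 9.732e+07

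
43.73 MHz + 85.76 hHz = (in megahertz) 43.74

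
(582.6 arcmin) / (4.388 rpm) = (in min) 0.006147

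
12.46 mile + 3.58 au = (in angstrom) 5.356e+21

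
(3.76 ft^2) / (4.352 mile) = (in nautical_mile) 2.693e-08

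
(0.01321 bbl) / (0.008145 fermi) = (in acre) 6.372e+10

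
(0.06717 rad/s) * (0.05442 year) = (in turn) 1.835e+04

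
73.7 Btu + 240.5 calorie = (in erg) 7.876e+11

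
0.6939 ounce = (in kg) 0.01967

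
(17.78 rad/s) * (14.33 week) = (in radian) 1.541e+08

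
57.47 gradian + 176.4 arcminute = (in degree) 54.66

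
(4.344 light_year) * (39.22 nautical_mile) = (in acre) 7.376e+17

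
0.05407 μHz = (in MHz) 5.407e-14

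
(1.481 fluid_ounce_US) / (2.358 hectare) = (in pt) 5.265e-06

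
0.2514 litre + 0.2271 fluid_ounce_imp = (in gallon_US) 0.06812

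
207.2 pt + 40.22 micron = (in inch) 2.879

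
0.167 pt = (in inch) 0.002319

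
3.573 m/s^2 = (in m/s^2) 3.573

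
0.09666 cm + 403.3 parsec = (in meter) 1.244e+19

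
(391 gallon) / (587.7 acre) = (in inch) 2.45e-05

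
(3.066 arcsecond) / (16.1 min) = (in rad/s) 1.539e-08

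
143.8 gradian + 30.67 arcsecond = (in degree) 129.4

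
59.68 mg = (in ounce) 0.002105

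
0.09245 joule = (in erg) 9.245e+05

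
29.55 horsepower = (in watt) 2.204e+04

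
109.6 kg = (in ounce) 3866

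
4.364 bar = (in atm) 4.307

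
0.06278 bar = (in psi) 0.9105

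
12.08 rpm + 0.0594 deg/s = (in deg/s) 72.54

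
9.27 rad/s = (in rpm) 88.52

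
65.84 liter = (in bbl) 0.4141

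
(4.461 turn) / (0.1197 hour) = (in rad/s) 0.06505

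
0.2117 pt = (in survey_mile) 4.641e-08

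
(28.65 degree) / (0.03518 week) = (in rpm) 0.0002244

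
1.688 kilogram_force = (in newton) 16.55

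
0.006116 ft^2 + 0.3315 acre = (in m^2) 1342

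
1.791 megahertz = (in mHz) 1.791e+09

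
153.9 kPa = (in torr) 1154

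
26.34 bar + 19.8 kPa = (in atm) 26.19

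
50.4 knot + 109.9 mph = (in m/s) 75.06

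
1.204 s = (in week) 1.991e-06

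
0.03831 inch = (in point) 2.758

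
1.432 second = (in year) 4.541e-08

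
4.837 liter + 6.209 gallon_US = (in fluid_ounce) 958.3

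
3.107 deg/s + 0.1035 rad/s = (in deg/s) 9.037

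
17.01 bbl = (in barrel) 17.01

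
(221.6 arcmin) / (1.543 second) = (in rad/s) 0.04178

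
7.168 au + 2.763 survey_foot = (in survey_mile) 6.663e+08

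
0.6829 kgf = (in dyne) 6.697e+05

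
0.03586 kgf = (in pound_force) 0.07906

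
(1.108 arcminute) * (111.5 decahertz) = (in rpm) 3.432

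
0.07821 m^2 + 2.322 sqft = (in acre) 7.263e-05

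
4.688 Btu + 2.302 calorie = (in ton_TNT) 1.184e-06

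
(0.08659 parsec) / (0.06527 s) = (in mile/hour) 9.157e+16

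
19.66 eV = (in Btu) 2.986e-21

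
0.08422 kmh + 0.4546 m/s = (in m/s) 0.478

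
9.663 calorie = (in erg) 4.043e+08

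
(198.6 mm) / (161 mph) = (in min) 4.599e-05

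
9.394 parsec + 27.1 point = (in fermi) 2.899e+32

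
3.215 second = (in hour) 0.0008931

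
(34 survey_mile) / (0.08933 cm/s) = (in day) 709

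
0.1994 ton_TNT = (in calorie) 1.994e+08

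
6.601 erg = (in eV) 4.12e+12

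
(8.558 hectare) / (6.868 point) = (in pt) 1.001e+11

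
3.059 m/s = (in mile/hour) 6.843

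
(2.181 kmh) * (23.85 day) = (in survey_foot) 4.096e+06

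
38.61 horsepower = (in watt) 2.879e+04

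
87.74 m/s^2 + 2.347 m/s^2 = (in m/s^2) 90.09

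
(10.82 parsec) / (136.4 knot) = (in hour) 1.322e+12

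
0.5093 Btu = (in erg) 5.373e+09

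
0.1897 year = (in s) 5.982e+06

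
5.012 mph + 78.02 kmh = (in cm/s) 2391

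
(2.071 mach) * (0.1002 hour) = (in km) 254.4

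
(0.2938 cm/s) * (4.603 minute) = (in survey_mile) 0.0005042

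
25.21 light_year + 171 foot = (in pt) 6.761e+20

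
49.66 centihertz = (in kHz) 0.0004966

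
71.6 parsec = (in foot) 7.249e+18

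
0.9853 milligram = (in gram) 0.0009853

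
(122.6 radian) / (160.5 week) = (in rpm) 1.206e-05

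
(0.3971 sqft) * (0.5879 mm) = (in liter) 0.02169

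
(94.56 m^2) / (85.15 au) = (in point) 2.104e-08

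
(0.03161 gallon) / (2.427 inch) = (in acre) 4.796e-07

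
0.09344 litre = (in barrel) 0.0005877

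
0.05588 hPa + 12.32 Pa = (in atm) 0.0001767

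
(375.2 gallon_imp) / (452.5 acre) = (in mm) 0.0009315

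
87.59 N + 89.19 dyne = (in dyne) 8.759e+06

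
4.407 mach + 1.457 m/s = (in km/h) 5407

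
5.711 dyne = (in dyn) 5.711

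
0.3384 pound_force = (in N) 1.505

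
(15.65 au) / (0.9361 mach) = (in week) 1.214e+04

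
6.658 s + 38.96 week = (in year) 0.7472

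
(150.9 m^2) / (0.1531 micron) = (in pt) 2.794e+12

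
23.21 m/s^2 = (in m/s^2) 23.21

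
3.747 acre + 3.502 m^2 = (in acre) 3.748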